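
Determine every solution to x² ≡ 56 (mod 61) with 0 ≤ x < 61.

19, 42

61 ≡ 1 (mod 4), so we find a root by search.
Trying successive values, 19² = 361 ≡ 56 (mod 61). The other root is 61 − 19 = 42.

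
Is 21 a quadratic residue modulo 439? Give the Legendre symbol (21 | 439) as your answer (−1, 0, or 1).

-1

Reciprocity: 21 ≡ 1 and 439 ≡ 3 (mod 4), so (21/439) = +(439/21).
Reduce top mod 21: now compute (19/21).
Reciprocity: 19 ≡ 3 and 21 ≡ 1 (mod 4), so (19/21) = +(21/19).
Reduce top mod 19: now compute (2/19).
Pull out 2: since 19 ≡ 3 (mod 8), (2/19) = -1.
Reached (1/19) = 1. Collecting the sign flips along the way, the symbol is -1.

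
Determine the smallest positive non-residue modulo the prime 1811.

2

(2/1811) = −1, so 2 is the smallest positive non-residue mod 1811.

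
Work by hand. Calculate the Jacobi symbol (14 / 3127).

Pull out 2: since 3127 ≡ 7 (mod 8), (2/3127) = +1.
Reciprocity: 7 ≡ 3 and 3127 ≡ 3 (mod 4), so (7/3127) = −(3127/7).
Reduce top mod 7: now compute (5/7).
Reciprocity: 5 ≡ 1 and 7 ≡ 3 (mod 4), so (5/7) = +(7/5).
Reduce top mod 5: now compute (2/5).
Pull out 2: since 5 ≡ 5 (mod 8), (2/5) = -1.
Reached (1/5) = 1. Collecting the sign flips along the way, the symbol is +1.

1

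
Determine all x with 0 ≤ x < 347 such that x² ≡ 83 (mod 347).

109, 238

Since 347 ≡ 3 (mod 4), a square root of 83 is 83^((347+1)/4) = 83^87 mod 347.
Repeated squaring: 83^2≡296, 83^4≡172, 83^8≡89, 83^16≡287, 83^32≡130, 83^64≡244 (mod 347).
83^87 = 83^(64+16+4+2+1) ≡ 109 (mod 347).
Check: 109² = 11881 ≡ 83 (mod 347). The two roots are 109 and 238.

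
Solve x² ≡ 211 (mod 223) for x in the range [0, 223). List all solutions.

Since 223 ≡ 3 (mod 4), a square root of 211 is 211^((223+1)/4) = 211^56 mod 223.
Repeated squaring: 211^2≡144, 211^4≡220, 211^8≡9, 211^16≡81, 211^32≡94 (mod 223).
211^56 = 211^(32+16+8) ≡ 65 (mod 223).
Check: 65² = 4225 ≡ 211 (mod 223). The two roots are 65 and 158.

65, 158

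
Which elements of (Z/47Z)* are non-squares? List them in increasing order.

Square k = 1,…,23 (k and 47−k give the same square):
1²=1, 2²=4, 3²=9, 4²=16, 5²=25, 6²=36, 7²≡2, 8²≡17, 9²≡34, 10²≡6, 11²≡27, 12²≡3, 13²≡28, 14²≡8, 15²≡37, 16²≡21, 17²≡7, 18²≡42, 19²≡32, 20²≡24, 21²≡18, 22²≡14, 23²≡12 (mod 47).
The residues are {1, 2, 3, 4, 6, 7, 8, 9, 12, 14, 16, 17, 18, 21, 24, 25, 27, 28, 32, 34, 36, 37, 42}; the non-residues are the remaining 23 nonzero classes.

5,10,11,13,15,19,20,22,23,26,29,30,31,33,35,38,39,40,41,43,44,45,46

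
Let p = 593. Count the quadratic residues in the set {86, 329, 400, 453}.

(86/593) = -1 → non-residue.
(329/593) = +1 → QR.
(400/593) = +1 → QR.
(453/593) = +1 → QR.
Total quadratic residues among the 4: 3.

3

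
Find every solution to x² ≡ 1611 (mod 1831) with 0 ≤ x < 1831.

Since 1831 ≡ 3 (mod 4), a square root of 1611 is 1611^((1831+1)/4) = 1611^458 mod 1831.
Repeated squaring: 1611^2≡794, 1611^4≡572, 1611^8≡1266, 1611^16≡631, 1611^32≡834, 1611^64≡1607, 1611^128≡739, 1611^256≡483 (mod 1831).
1611^458 = 1611^(256+128+64+8+2) ≡ 1489 (mod 1831).
Check: 1489² = 2217121 ≡ 1611 (mod 1831). The two roots are 342 and 1489.

342, 1489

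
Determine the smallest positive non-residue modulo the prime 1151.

(2/1151) = +1, so 2 is a residue.
(3/1151) = +1, so 3 is a residue.
(4/1151) = +1, so 4 is a residue.
(5/1151) = +1, so 5 is a residue.
(6/1151) = +1, so 6 is a residue.
(7/1151) = +1, so 7 is a residue.
(8/1151) = +1, so 8 is a residue.
(9/1151) = +1, so 9 is a residue.
(10/1151) = +1, so 10 is a residue.
(11/1151) = +1, so 11 is a residue.
(12/1151) = +1, so 12 is a residue.
(13/1151) = −1, so 13 is the smallest positive non-residue mod 1151.

13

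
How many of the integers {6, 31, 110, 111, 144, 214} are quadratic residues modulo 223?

3

(6/223) = -1 → non-residue.
(31/223) = +1 → QR.
(110/223) = +1 → QR.
(111/223) = -1 → non-residue.
(144/223) = +1 → QR.
(214/223) = -1 → non-residue.
Total quadratic residues among the 6: 3.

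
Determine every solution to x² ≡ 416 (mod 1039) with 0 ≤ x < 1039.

507, 532

Since 1039 ≡ 3 (mod 4), a square root of 416 is 416^((1039+1)/4) = 416^260 mod 1039.
Repeated squaring: 416^2≡582, 416^4≡10, 416^8≡100, 416^16≡649, 416^32≡406, 416^64≡674, 416^128≡233, 416^256≡261 (mod 1039).
416^260 = 416^(256+4) ≡ 532 (mod 1039).
Check: 532² = 283024 ≡ 416 (mod 1039). The two roots are 507 and 532.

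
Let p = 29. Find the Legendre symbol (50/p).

First reduce: 50 ≡ 21 (mod 29).
Reciprocity: 21 ≡ 1 and 29 ≡ 1 (mod 4), so (21/29) = +(29/21).
Reduce top mod 21: now compute (8/21).
Pull out 2^3: since 21 ≡ 5 (mod 8), (2/21) = -1, so (2/21)^3 = -1.
Reached (1/21) = 1. Collecting the sign flips along the way, the symbol is -1.

-1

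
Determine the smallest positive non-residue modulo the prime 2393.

(2/2393) = +1, so 2 is a residue.
(3/2393) = −1, so 3 is the smallest positive non-residue mod 2393.

3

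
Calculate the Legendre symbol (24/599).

Pull out 2^3: since 599 ≡ 7 (mod 8), (2/599) = +1, so (2/599)^3 = +1.
Reciprocity: 3 ≡ 3 and 599 ≡ 3 (mod 4), so (3/599) = −(599/3).
Reduce top mod 3: now compute (2/3).
Pull out 2: since 3 ≡ 3 (mod 8), (2/3) = -1.
Reached (1/3) = 1. Collecting the sign flips along the way, the symbol is +1.

1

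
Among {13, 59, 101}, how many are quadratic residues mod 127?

1

(13/127) = +1 → QR.
(59/127) = -1 → non-residue.
(101/127) = -1 → non-residue.
Total quadratic residues among the 3: 1.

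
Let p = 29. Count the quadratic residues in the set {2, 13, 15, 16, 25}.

(2/29) = -1 → non-residue.
(13/29) = +1 → QR.
(15/29) = -1 → non-residue.
(16/29) = +1 → QR.
(25/29) = +1 → QR.
Total quadratic residues among the 5: 3.

3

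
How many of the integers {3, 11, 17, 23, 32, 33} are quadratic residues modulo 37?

3

(3/37) = +1 → QR.
(11/37) = +1 → QR.
(17/37) = -1 → non-residue.
(23/37) = -1 → non-residue.
(32/37) = -1 → non-residue.
(33/37) = +1 → QR.
Total quadratic residues among the 6: 3.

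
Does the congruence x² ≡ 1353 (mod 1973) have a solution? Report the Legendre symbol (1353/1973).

Reciprocity: 1353 ≡ 1 and 1973 ≡ 1 (mod 4), so (1353/1973) = +(1973/1353).
Reduce top mod 1353: now compute (620/1353).
Pull out 2^2: since 1353 ≡ 1 (mod 8), (2/1353) = +1, so (2/1353)^2 = +1.
Reciprocity: 155 ≡ 3 and 1353 ≡ 1 (mod 4), so (155/1353) = +(1353/155).
Reduce top mod 155: now compute (113/155).
Reciprocity: 113 ≡ 1 and 155 ≡ 3 (mod 4), so (113/155) = +(155/113).
Reduce top mod 113: now compute (42/113).
Pull out 2: since 113 ≡ 1 (mod 8), (2/113) = +1.
Reciprocity: 21 ≡ 1 and 113 ≡ 1 (mod 4), so (21/113) = +(113/21).
Reduce top mod 21: now compute (8/21).
Pull out 2^3: since 21 ≡ 5 (mod 8), (2/21) = -1, so (2/21)^3 = -1.
Reached (1/21) = 1. Collecting the sign flips along the way, the symbol is -1.

-1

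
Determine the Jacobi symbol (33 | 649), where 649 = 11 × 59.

0

Reciprocity: 33 ≡ 1 and 649 ≡ 1 (mod 4), so (33/649) = +(649/33).
Reduce top mod 33: now compute (22/33).
Pull out 2: since 33 ≡ 1 (mod 8), (2/33) = +1.
Reciprocity: 11 ≡ 3 and 33 ≡ 1 (mod 4), so (11/33) = +(33/11).
Reduce top mod 11: now compute (0/11).
Top reduces to 0: gcd > 1, so the symbol is 0.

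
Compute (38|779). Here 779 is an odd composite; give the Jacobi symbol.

Pull out 2: since 779 ≡ 3 (mod 8), (2/779) = -1.
Reciprocity: 19 ≡ 3 and 779 ≡ 3 (mod 4), so (19/779) = −(779/19).
Reduce top mod 19: now compute (0/19).
Top reduces to 0: gcd > 1, so the symbol is 0.

0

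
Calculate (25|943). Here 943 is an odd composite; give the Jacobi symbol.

Reciprocity: 25 ≡ 1 and 943 ≡ 3 (mod 4), so (25/943) = +(943/25).
Reduce top mod 25: now compute (18/25).
Pull out 2: since 25 ≡ 1 (mod 8), (2/25) = +1.
Reciprocity: 9 ≡ 1 and 25 ≡ 1 (mod 4), so (9/25) = +(25/9).
Reduce top mod 9: now compute (7/9).
Reciprocity: 7 ≡ 3 and 9 ≡ 1 (mod 4), so (7/9) = +(9/7).
Reduce top mod 7: now compute (2/7).
Pull out 2: since 7 ≡ 7 (mod 8), (2/7) = +1.
Reached (1/7) = 1. Collecting the sign flips along the way, the symbol is +1.

1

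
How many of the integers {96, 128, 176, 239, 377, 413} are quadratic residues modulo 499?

3

(96/499) = +1 → QR.
(128/499) = -1 → non-residue.
(176/499) = -1 → non-residue.
(239/499) = +1 → QR.
(377/499) = -1 → non-residue.
(413/499) = +1 → QR.
Total quadratic residues among the 6: 3.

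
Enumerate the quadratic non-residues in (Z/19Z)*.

Square k = 1,…,9 (k and 19−k give the same square):
1²=1, 2²=4, 3²=9, 4²=16, 5²≡6, 6²≡17, 7²≡11, 8²≡7, 9²≡5 (mod 19).
The residues are {1, 4, 5, 6, 7, 9, 11, 16, 17}; the non-residues are the remaining 9 nonzero classes.

2, 3, 8, 10, 12, 13, 14, 15, 18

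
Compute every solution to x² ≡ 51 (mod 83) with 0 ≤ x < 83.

36, 47

Since 83 ≡ 3 (mod 4), a square root of 51 is 51^((83+1)/4) = 51^21 mod 83.
Repeated squaring: 51^2≡28, 51^4≡37, 51^8≡41, 51^16≡21 (mod 83).
51^21 = 51^(16+4+1) ≡ 36 (mod 83).
Check: 36² = 1296 ≡ 51 (mod 83). The two roots are 36 and 47.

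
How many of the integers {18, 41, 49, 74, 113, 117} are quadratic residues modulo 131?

(18/131) = -1 → non-residue.
(41/131) = +1 → QR.
(49/131) = +1 → QR.
(74/131) = +1 → QR.
(113/131) = +1 → QR.
(117/131) = +1 → QR.
Total quadratic residues among the 6: 5.

5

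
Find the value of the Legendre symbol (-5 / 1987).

1

First reduce: -5 ≡ 1982 (mod 1987).
Pull out 2: since 1987 ≡ 3 (mod 8), (2/1987) = -1.
Reciprocity: 991 ≡ 3 and 1987 ≡ 3 (mod 4), so (991/1987) = −(1987/991).
Reduce top mod 991: now compute (5/991).
Reciprocity: 5 ≡ 1 and 991 ≡ 3 (mod 4), so (5/991) = +(991/5).
Reduce top mod 5: now compute (1/5).
Reached (1/5) = 1. Collecting the sign flips along the way, the symbol is +1.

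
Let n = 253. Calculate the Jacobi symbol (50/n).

Pull out 2: since 253 ≡ 5 (mod 8), (2/253) = -1.
Reciprocity: 25 ≡ 1 and 253 ≡ 1 (mod 4), so (25/253) = +(253/25).
Reduce top mod 25: now compute (3/25).
Reciprocity: 3 ≡ 3 and 25 ≡ 1 (mod 4), so (3/25) = +(25/3).
Reduce top mod 3: now compute (1/3).
Reached (1/3) = 1. Collecting the sign flips along the way, the symbol is -1.

-1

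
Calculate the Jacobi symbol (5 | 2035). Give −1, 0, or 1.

0

Reciprocity: 5 ≡ 1 and 2035 ≡ 3 (mod 4), so (5/2035) = +(2035/5).
Reduce top mod 5: now compute (0/5).
Top reduces to 0: gcd > 1, so the symbol is 0.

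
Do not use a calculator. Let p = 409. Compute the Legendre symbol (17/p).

1

Reciprocity: 17 ≡ 1 and 409 ≡ 1 (mod 4), so (17/409) = +(409/17).
Reduce top mod 17: now compute (1/17).
Reached (1/17) = 1. Collecting the sign flips along the way, the symbol is +1.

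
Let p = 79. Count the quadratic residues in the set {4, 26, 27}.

(4/79) = +1 → QR.
(26/79) = +1 → QR.
(27/79) = -1 → non-residue.
Total quadratic residues among the 3: 2.

2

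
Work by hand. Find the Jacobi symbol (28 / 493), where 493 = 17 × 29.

-1

Pull out 2^2: since 493 ≡ 5 (mod 8), (2/493) = -1, so (2/493)^2 = +1.
Reciprocity: 7 ≡ 3 and 493 ≡ 1 (mod 4), so (7/493) = +(493/7).
Reduce top mod 7: now compute (3/7).
Reciprocity: 3 ≡ 3 and 7 ≡ 3 (mod 4), so (3/7) = −(7/3).
Reduce top mod 3: now compute (1/3).
Reached (1/3) = 1. Collecting the sign flips along the way, the symbol is -1.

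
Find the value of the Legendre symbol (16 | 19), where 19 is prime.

1

Pull out 2^4: since 19 ≡ 3 (mod 8), (2/19) = -1, so (2/19)^4 = +1.
Reached (1/19) = 1. Collecting the sign flips along the way, the symbol is +1.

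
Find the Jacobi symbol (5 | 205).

Reciprocity: 5 ≡ 1 and 205 ≡ 1 (mod 4), so (5/205) = +(205/5).
Reduce top mod 5: now compute (0/5).
Top reduces to 0: gcd > 1, so the symbol is 0.

0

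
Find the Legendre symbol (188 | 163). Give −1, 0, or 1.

First reduce: 188 ≡ 25 (mod 163).
Reciprocity: 25 ≡ 1 and 163 ≡ 3 (mod 4), so (25/163) = +(163/25).
Reduce top mod 25: now compute (13/25).
Reciprocity: 13 ≡ 1 and 25 ≡ 1 (mod 4), so (13/25) = +(25/13).
Reduce top mod 13: now compute (12/13).
Pull out 2^2: since 13 ≡ 5 (mod 8), (2/13) = -1, so (2/13)^2 = +1.
Reciprocity: 3 ≡ 3 and 13 ≡ 1 (mod 4), so (3/13) = +(13/3).
Reduce top mod 3: now compute (1/3).
Reached (1/3) = 1. Collecting the sign flips along the way, the symbol is +1.

1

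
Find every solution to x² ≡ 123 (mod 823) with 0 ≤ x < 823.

Since 823 ≡ 3 (mod 4), a square root of 123 is 123^((823+1)/4) = 123^206 mod 823.
Repeated squaring: 123^2≡315, 123^4≡465, 123^8≡599, 123^16≡796, 123^32≡729, 123^64≡606, 123^128≡178 (mod 823).
123^206 = 123^(128+64+8+4+2) ≡ 348 (mod 823).
Check: 348² = 121104 ≡ 123 (mod 823). The two roots are 348 and 475.

348, 475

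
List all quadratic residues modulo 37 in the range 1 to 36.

Square k = 1,…,18 (k and 37−k give the same square):
1²=1, 2²=4, 3²=9, 4²=16, 5²=25, 6²=36, 7²≡12, 8²≡27, 9²≡7, 10²≡26, 11²≡10, 12²≡33, 13²≡21, 14²≡11, 15²≡3, 16²≡34, 17²≡30, 18²≡28 (mod 37).
So the quadratic residues mod 37 are {1, 3, 4, 7, 9, 10, 11, 12, 16, 21, 25, 26, 27, 28, 30, 33, 34, 36}.

1, 3, 4, 7, 9, 10, 11, 12, 16, 21, 25, 26, 27, 28, 30, 33, 34, 36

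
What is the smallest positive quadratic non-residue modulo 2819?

(2/2819) = −1, so 2 is the smallest positive non-residue mod 2819.

2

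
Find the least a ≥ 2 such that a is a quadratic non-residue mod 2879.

7

(2/2879) = +1, so 2 is a residue.
(3/2879) = +1, so 3 is a residue.
(4/2879) = +1, so 4 is a residue.
(5/2879) = +1, so 5 is a residue.
(6/2879) = +1, so 6 is a residue.
(7/2879) = −1, so 7 is the smallest positive non-residue mod 2879.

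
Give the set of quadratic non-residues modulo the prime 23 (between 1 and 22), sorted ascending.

Square k = 1,…,11 (k and 23−k give the same square):
1²=1, 2²=4, 3²=9, 4²=16, 5²≡2, 6²≡13, 7²≡3, 8²≡18, 9²≡12, 10²≡8, 11²≡6 (mod 23).
The residues are {1, 2, 3, 4, 6, 8, 9, 12, 13, 16, 18}; the non-residues are the remaining 11 nonzero classes.

5 7 10 11 14 15 17 19 20 21 22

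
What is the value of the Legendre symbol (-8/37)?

-1

First reduce: -8 ≡ 29 (mod 37).
Reciprocity: 29 ≡ 1 and 37 ≡ 1 (mod 4), so (29/37) = +(37/29).
Reduce top mod 29: now compute (8/29).
Pull out 2^3: since 29 ≡ 5 (mod 8), (2/29) = -1, so (2/29)^3 = -1.
Reached (1/29) = 1. Collecting the sign flips along the way, the symbol is -1.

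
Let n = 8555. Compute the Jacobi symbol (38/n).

1

Pull out 2: since 8555 ≡ 3 (mod 8), (2/8555) = -1.
Reciprocity: 19 ≡ 3 and 8555 ≡ 3 (mod 4), so (19/8555) = −(8555/19).
Reduce top mod 19: now compute (5/19).
Reciprocity: 5 ≡ 1 and 19 ≡ 3 (mod 4), so (5/19) = +(19/5).
Reduce top mod 5: now compute (4/5).
Pull out 2^2: since 5 ≡ 5 (mod 8), (2/5) = -1, so (2/5)^2 = +1.
Reached (1/5) = 1. Collecting the sign flips along the way, the symbol is +1.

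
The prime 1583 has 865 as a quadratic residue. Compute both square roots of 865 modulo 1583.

Since 1583 ≡ 3 (mod 4), a square root of 865 is 865^((1583+1)/4) = 865^396 mod 1583.
Repeated squaring: 865^2≡1049, 865^4≡216, 865^8≡749, 865^16≡619, 865^32≡75, 865^64≡876, 865^128≡1204, 865^256≡1171 (mod 1583).
865^396 = 865^(256+128+8+4) ≡ 1103 (mod 1583).
Check: 1103² = 1216609 ≡ 865 (mod 1583). The two roots are 480 and 1103.

480, 1103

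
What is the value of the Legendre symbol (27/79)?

-1

Reciprocity: 27 ≡ 3 and 79 ≡ 3 (mod 4), so (27/79) = −(79/27).
Reduce top mod 27: now compute (25/27).
Reciprocity: 25 ≡ 1 and 27 ≡ 3 (mod 4), so (25/27) = +(27/25).
Reduce top mod 25: now compute (2/25).
Pull out 2: since 25 ≡ 1 (mod 8), (2/25) = +1.
Reached (1/25) = 1. Collecting the sign flips along the way, the symbol is -1.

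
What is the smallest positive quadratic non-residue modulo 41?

(2/41) = +1, so 2 is a residue.
(3/41) = −1, so 3 is the smallest positive non-residue mod 41.

3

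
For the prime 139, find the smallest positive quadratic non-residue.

2

(2/139) = −1, so 2 is the smallest positive non-residue mod 139.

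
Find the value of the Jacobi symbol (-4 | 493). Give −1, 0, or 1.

1

First reduce: -4 ≡ 489 (mod 493).
Reciprocity: 489 ≡ 1 and 493 ≡ 1 (mod 4), so (489/493) = +(493/489).
Reduce top mod 489: now compute (4/489).
Pull out 2^2: since 489 ≡ 1 (mod 8), (2/489) = +1, so (2/489)^2 = +1.
Reached (1/489) = 1. Collecting the sign flips along the way, the symbol is +1.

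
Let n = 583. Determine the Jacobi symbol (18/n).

1

Pull out 2: since 583 ≡ 7 (mod 8), (2/583) = +1.
Reciprocity: 9 ≡ 1 and 583 ≡ 3 (mod 4), so (9/583) = +(583/9).
Reduce top mod 9: now compute (7/9).
Reciprocity: 7 ≡ 3 and 9 ≡ 1 (mod 4), so (7/9) = +(9/7).
Reduce top mod 7: now compute (2/7).
Pull out 2: since 7 ≡ 7 (mod 8), (2/7) = +1.
Reached (1/7) = 1. Collecting the sign flips along the way, the symbol is +1.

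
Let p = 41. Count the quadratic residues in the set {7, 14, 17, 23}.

1

(7/41) = -1 → non-residue.
(14/41) = -1 → non-residue.
(17/41) = -1 → non-residue.
(23/41) = +1 → QR.
Total quadratic residues among the 4: 1.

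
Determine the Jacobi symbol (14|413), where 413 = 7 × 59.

0

Pull out 2: since 413 ≡ 5 (mod 8), (2/413) = -1.
Reciprocity: 7 ≡ 3 and 413 ≡ 1 (mod 4), so (7/413) = +(413/7).
Reduce top mod 7: now compute (0/7).
Top reduces to 0: gcd > 1, so the symbol is 0.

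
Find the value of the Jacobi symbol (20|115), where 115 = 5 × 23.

0

Pull out 2^2: since 115 ≡ 3 (mod 8), (2/115) = -1, so (2/115)^2 = +1.
Reciprocity: 5 ≡ 1 and 115 ≡ 3 (mod 4), so (5/115) = +(115/5).
Reduce top mod 5: now compute (0/5).
Top reduces to 0: gcd > 1, so the symbol is 0.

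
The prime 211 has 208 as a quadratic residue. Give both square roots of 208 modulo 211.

Since 211 ≡ 3 (mod 4), a square root of 208 is 208^((211+1)/4) = 208^53 mod 211.
Repeated squaring: 208^2≡9, 208^4≡81, 208^8≡20, 208^16≡189, 208^32≡62 (mod 211).
208^53 = 208^(32+16+4+1) ≡ 182 (mod 211).
Check: 182² = 33124 ≡ 208 (mod 211). The two roots are 29 and 182.

29, 182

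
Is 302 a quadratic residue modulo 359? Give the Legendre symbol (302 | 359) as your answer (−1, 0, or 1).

1

Euler's criterion: (302/359) ≡ 302^179 (mod 359).
302^2 ≡ 18 (mod 359)
302^4 ≡ 324 (mod 359)
302^8 ≡ 148 (mod 359)
302^16 ≡ 5 (mod 359)
302^32 ≡ 25 (mod 359)
302^64 ≡ 266 (mod 359)
302^128 ≡ 33 (mod 359)
302^179 = 302^(128+32+16+2+1) ≡ 1 (mod 359).
Result is 1, so (302/359) = 1.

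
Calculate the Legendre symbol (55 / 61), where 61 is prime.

Reciprocity: 55 ≡ 3 and 61 ≡ 1 (mod 4), so (55/61) = +(61/55).
Reduce top mod 55: now compute (6/55).
Pull out 2: since 55 ≡ 7 (mod 8), (2/55) = +1.
Reciprocity: 3 ≡ 3 and 55 ≡ 3 (mod 4), so (3/55) = −(55/3).
Reduce top mod 3: now compute (1/3).
Reached (1/3) = 1. Collecting the sign flips along the way, the symbol is -1.

-1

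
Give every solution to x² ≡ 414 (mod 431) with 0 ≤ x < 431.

Since 431 ≡ 3 (mod 4), a square root of 414 is 414^((431+1)/4) = 414^108 mod 431.
Repeated squaring: 414^2≡289, 414^4≡338, 414^8≡29, 414^16≡410, 414^32≡10, 414^64≡100 (mod 431).
414^108 = 414^(64+32+8+4) ≡ 198 (mod 431).
Check: 198² = 39204 ≡ 414 (mod 431). The two roots are 198 and 233.

198, 233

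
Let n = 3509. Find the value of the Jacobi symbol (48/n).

Pull out 2^4: since 3509 ≡ 5 (mod 8), (2/3509) = -1, so (2/3509)^4 = +1.
Reciprocity: 3 ≡ 3 and 3509 ≡ 1 (mod 4), so (3/3509) = +(3509/3).
Reduce top mod 3: now compute (2/3).
Pull out 2: since 3 ≡ 3 (mod 8), (2/3) = -1.
Reached (1/3) = 1. Collecting the sign flips along the way, the symbol is -1.

-1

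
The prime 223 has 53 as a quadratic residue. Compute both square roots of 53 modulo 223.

Since 223 ≡ 3 (mod 4), a square root of 53 is 53^((223+1)/4) = 53^56 mod 223.
Repeated squaring: 53^2≡133, 53^4≡72, 53^8≡55, 53^16≡126, 53^32≡43 (mod 223).
53^56 = 53^(32+16+8) ≡ 62 (mod 223).
Check: 62² = 3844 ≡ 53 (mod 223). The two roots are 62 and 161.

62, 161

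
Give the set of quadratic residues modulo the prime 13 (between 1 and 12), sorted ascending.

Square k = 1,…,6 (k and 13−k give the same square):
1²=1, 2²=4, 3²=9, 4²≡3, 5²≡12, 6²≡10 (mod 13).
So the quadratic residues mod 13 are {1, 3, 4, 9, 10, 12}.

1,3,4,9,10,12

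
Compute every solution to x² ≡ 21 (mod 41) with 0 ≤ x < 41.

12, 29

41 ≡ 1 (mod 4), so we find a root by search.
Trying successive values, 12² = 144 ≡ 21 (mod 41). The other root is 41 − 12 = 29.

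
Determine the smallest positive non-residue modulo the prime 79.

(2/79) = +1, so 2 is a residue.
(3/79) = −1, so 3 is the smallest positive non-residue mod 79.

3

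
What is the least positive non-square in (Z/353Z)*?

(2/353) = +1, so 2 is a residue.
(3/353) = −1, so 3 is the smallest positive non-residue mod 353.

3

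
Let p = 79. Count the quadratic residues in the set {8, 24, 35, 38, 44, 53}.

(8/79) = +1 → QR.
(24/79) = -1 → non-residue.
(35/79) = -1 → non-residue.
(38/79) = +1 → QR.
(44/79) = +1 → QR.
(53/79) = -1 → non-residue.
Total quadratic residues among the 6: 3.

3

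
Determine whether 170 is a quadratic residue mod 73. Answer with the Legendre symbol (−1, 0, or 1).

First reduce: 170 ≡ 24 (mod 73).
Pull out 2^3: since 73 ≡ 1 (mod 8), (2/73) = +1, so (2/73)^3 = +1.
Reciprocity: 3 ≡ 3 and 73 ≡ 1 (mod 4), so (3/73) = +(73/3).
Reduce top mod 3: now compute (1/3).
Reached (1/3) = 1. Collecting the sign flips along the way, the symbol is +1.

1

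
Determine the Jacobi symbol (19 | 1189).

Reciprocity: 19 ≡ 3 and 1189 ≡ 1 (mod 4), so (19/1189) = +(1189/19).
Reduce top mod 19: now compute (11/19).
Reciprocity: 11 ≡ 3 and 19 ≡ 3 (mod 4), so (11/19) = −(19/11).
Reduce top mod 11: now compute (8/11).
Pull out 2^3: since 11 ≡ 3 (mod 8), (2/11) = -1, so (2/11)^3 = -1.
Reached (1/11) = 1. Collecting the sign flips along the way, the symbol is +1.

1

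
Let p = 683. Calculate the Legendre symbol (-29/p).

First reduce: -29 ≡ 654 (mod 683).
Pull out 2: since 683 ≡ 3 (mod 8), (2/683) = -1.
Reciprocity: 327 ≡ 3 and 683 ≡ 3 (mod 4), so (327/683) = −(683/327).
Reduce top mod 327: now compute (29/327).
Reciprocity: 29 ≡ 1 and 327 ≡ 3 (mod 4), so (29/327) = +(327/29).
Reduce top mod 29: now compute (8/29).
Pull out 2^3: since 29 ≡ 5 (mod 8), (2/29) = -1, so (2/29)^3 = -1.
Reached (1/29) = 1. Collecting the sign flips along the way, the symbol is -1.

-1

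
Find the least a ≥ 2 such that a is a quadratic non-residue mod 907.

(2/907) = −1, so 2 is the smallest positive non-residue mod 907.

2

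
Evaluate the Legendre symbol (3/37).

Euler's criterion: (3/37) ≡ 3^18 (mod 37).
3^2 ≡ 9 (mod 37)
3^4 ≡ 7 (mod 37)
3^8 ≡ 12 (mod 37)
3^16 ≡ 33 (mod 37)
3^18 = 3^(16+2) ≡ 1 (mod 37).
Result is 1, so (3/37) = 1.

1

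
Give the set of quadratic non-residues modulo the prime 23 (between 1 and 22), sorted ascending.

5,7,10,11,14,15,17,19,20,21,22

Square k = 1,…,11 (k and 23−k give the same square):
1²=1, 2²=4, 3²=9, 4²=16, 5²≡2, 6²≡13, 7²≡3, 8²≡18, 9²≡12, 10²≡8, 11²≡6 (mod 23).
The residues are {1, 2, 3, 4, 6, 8, 9, 12, 13, 16, 18}; the non-residues are the remaining 11 nonzero classes.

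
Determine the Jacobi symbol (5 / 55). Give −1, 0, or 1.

Reciprocity: 5 ≡ 1 and 55 ≡ 3 (mod 4), so (5/55) = +(55/5).
Reduce top mod 5: now compute (0/5).
Top reduces to 0: gcd > 1, so the symbol is 0.

0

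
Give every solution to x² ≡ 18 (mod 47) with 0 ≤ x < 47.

Since 47 ≡ 3 (mod 4), a square root of 18 is 18^((47+1)/4) = 18^12 mod 47.
Repeated squaring: 18^2≡42, 18^4≡25, 18^8≡14 (mod 47).
18^12 = 18^(8+4) ≡ 21 (mod 47).
Check: 21² = 441 ≡ 18 (mod 47). The two roots are 21 and 26.

21, 26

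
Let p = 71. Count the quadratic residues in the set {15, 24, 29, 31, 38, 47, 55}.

4

(15/71) = +1 → QR.
(24/71) = +1 → QR.
(29/71) = +1 → QR.
(31/71) = -1 → non-residue.
(38/71) = +1 → QR.
(47/71) = -1 → non-residue.
(55/71) = -1 → non-residue.
Total quadratic residues among the 7: 4.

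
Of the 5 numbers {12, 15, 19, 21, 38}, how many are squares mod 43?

3

(12/43) = -1 → non-residue.
(15/43) = +1 → QR.
(19/43) = -1 → non-residue.
(21/43) = +1 → QR.
(38/43) = +1 → QR.
Total quadratic residues among the 5: 3.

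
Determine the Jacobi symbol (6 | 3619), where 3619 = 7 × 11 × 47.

Pull out 2: since 3619 ≡ 3 (mod 8), (2/3619) = -1.
Reciprocity: 3 ≡ 3 and 3619 ≡ 3 (mod 4), so (3/3619) = −(3619/3).
Reduce top mod 3: now compute (1/3).
Reached (1/3) = 1. Collecting the sign flips along the way, the symbol is +1.

1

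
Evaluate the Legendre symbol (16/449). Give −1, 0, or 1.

1

Pull out 2^4: since 449 ≡ 1 (mod 8), (2/449) = +1, so (2/449)^4 = +1.
Reached (1/449) = 1. Collecting the sign flips along the way, the symbol is +1.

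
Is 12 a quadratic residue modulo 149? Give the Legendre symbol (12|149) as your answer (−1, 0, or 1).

Euler's criterion: (12/149) ≡ 12^74 (mod 149).
12^2 ≡ 144 (mod 149)
12^4 ≡ 25 (mod 149)
12^8 ≡ 29 (mod 149)
12^16 ≡ 96 (mod 149)
12^32 ≡ 127 (mod 149)
12^64 ≡ 37 (mod 149)
12^74 = 12^(64+8+2) ≡ 148 (mod 149).
Result is 148 ≡ −1, so (12/149) = −1.

-1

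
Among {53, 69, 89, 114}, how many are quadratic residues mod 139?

(53/139) = -1 → non-residue.
(69/139) = +1 → QR.
(89/139) = +1 → QR.
(114/139) = -1 → non-residue.
Total quadratic residues among the 4: 2.

2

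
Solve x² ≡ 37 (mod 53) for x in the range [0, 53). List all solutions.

14, 39

53 ≡ 1 (mod 4), so we find a root by search.
Trying successive values, 14² = 196 ≡ 37 (mod 53). The other root is 53 − 14 = 39.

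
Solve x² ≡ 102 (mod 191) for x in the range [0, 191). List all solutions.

22, 169

Since 191 ≡ 3 (mod 4), a square root of 102 is 102^((191+1)/4) = 102^48 mod 191.
Repeated squaring: 102^2≡90, 102^4≡78, 102^8≡163, 102^16≡20, 102^32≡18 (mod 191).
102^48 = 102^(32+16) ≡ 169 (mod 191).
Check: 169² = 28561 ≡ 102 (mod 191). The two roots are 22 and 169.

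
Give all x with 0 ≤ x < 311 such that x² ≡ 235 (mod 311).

70, 241

Since 311 ≡ 3 (mod 4), a square root of 235 is 235^((311+1)/4) = 235^78 mod 311.
Repeated squaring: 235^2≡178, 235^4≡273, 235^8≡200, 235^16≡192, 235^32≡166, 235^64≡188 (mod 311).
235^78 = 235^(64+8+4+2) ≡ 70 (mod 311).
Check: 70² = 4900 ≡ 235 (mod 311). The two roots are 70 and 241.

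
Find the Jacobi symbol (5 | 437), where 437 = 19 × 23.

-1

Reciprocity: 5 ≡ 1 and 437 ≡ 1 (mod 4), so (5/437) = +(437/5).
Reduce top mod 5: now compute (2/5).
Pull out 2: since 5 ≡ 5 (mod 8), (2/5) = -1.
Reached (1/5) = 1. Collecting the sign flips along the way, the symbol is -1.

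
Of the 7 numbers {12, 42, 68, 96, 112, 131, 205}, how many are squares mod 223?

(12/223) = -1 → non-residue.
(42/223) = -1 → non-residue.
(68/223) = +1 → QR.
(96/223) = -1 → non-residue.
(112/223) = +1 → QR.
(131/223) = +1 → QR.
(205/223) = -1 → non-residue.
Total quadratic residues among the 7: 3.

3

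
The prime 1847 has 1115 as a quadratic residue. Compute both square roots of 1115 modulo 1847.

Since 1847 ≡ 3 (mod 4), a square root of 1115 is 1115^((1847+1)/4) = 1115^462 mod 1847.
Repeated squaring: 1115^2≡194, 1115^4≡696, 1115^8≡502, 1115^16≡812, 1115^32≡1812, 1115^64≡1225, 1115^128≡861, 1115^256≡674 (mod 1847).
1115^462 = 1115^(256+128+64+8+4+2) ≡ 1518 (mod 1847).
Check: 1518² = 2304324 ≡ 1115 (mod 1847). The two roots are 329 and 1518.

329, 1518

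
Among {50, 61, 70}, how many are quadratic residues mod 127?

3

(50/127) = +1 → QR.
(61/127) = +1 → QR.
(70/127) = +1 → QR.
Total quadratic residues among the 3: 3.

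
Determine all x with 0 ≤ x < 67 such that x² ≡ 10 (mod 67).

12, 55

Since 67 ≡ 3 (mod 4), a square root of 10 is 10^((67+1)/4) = 10^17 mod 67.
Repeated squaring: 10^2≡33, 10^4≡17, 10^8≡21, 10^16≡39 (mod 67).
10^17 = 10^(16+1) ≡ 55 (mod 67).
Check: 55² = 3025 ≡ 10 (mod 67). The two roots are 12 and 55.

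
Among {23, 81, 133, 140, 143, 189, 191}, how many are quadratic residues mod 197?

5

(23/197) = +1 → QR.
(81/197) = +1 → QR.
(133/197) = +1 → QR.
(140/197) = -1 → non-residue.
(143/197) = +1 → QR.
(189/197) = -1 → non-residue.
(191/197) = +1 → QR.
Total quadratic residues among the 7: 5.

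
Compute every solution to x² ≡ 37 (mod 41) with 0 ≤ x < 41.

41 ≡ 1 (mod 4), so we find a root by search.
Trying successive values, 18² = 324 ≡ 37 (mod 41). The other root is 41 − 18 = 23.

18, 23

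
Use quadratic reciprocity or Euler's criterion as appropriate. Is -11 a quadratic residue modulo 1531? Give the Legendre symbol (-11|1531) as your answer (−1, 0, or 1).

-1

First reduce: -11 ≡ 1520 (mod 1531).
Pull out 2^4: since 1531 ≡ 3 (mod 8), (2/1531) = -1, so (2/1531)^4 = +1.
Reciprocity: 95 ≡ 3 and 1531 ≡ 3 (mod 4), so (95/1531) = −(1531/95).
Reduce top mod 95: now compute (11/95).
Reciprocity: 11 ≡ 3 and 95 ≡ 3 (mod 4), so (11/95) = −(95/11).
Reduce top mod 11: now compute (7/11).
Reciprocity: 7 ≡ 3 and 11 ≡ 3 (mod 4), so (7/11) = −(11/7).
Reduce top mod 7: now compute (4/7).
Pull out 2^2: since 7 ≡ 7 (mod 8), (2/7) = +1, so (2/7)^2 = +1.
Reached (1/7) = 1. Collecting the sign flips along the way, the symbol is -1.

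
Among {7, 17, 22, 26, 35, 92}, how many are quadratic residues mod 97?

2

(7/97) = -1 → non-residue.
(17/97) = -1 → non-residue.
(22/97) = +1 → QR.
(26/97) = -1 → non-residue.
(35/97) = +1 → QR.
(92/97) = -1 → non-residue.
Total quadratic residues among the 6: 2.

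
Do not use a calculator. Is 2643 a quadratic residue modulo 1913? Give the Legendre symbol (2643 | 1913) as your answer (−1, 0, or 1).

First reduce: 2643 ≡ 730 (mod 1913).
Pull out 2: since 1913 ≡ 1 (mod 8), (2/1913) = +1.
Reciprocity: 365 ≡ 1 and 1913 ≡ 1 (mod 4), so (365/1913) = +(1913/365).
Reduce top mod 365: now compute (88/365).
Pull out 2^3: since 365 ≡ 5 (mod 8), (2/365) = -1, so (2/365)^3 = -1.
Reciprocity: 11 ≡ 3 and 365 ≡ 1 (mod 4), so (11/365) = +(365/11).
Reduce top mod 11: now compute (2/11).
Pull out 2: since 11 ≡ 3 (mod 8), (2/11) = -1.
Reached (1/11) = 1. Collecting the sign flips along the way, the symbol is +1.

1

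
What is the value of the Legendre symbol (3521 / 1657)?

First reduce: 3521 ≡ 207 (mod 1657).
Reciprocity: 207 ≡ 3 and 1657 ≡ 1 (mod 4), so (207/1657) = +(1657/207).
Reduce top mod 207: now compute (1/207).
Reached (1/207) = 1. Collecting the sign flips along the way, the symbol is +1.

1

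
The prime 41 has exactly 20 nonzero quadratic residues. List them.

1 2 4 5 8 9 10 16 18 20 21 23 25 31 32 33 36 37 39 40

Square k = 1,…,20 (k and 41−k give the same square):
1²=1, 2²=4, 3²=9, 4²=16, 5²=25, 6²=36, 7²≡8, 8²≡23, 9²≡40, 10²≡18, 11²≡39, 12²≡21, 13²≡5, 14²≡32, 15²≡20, 16²≡10, 17²≡2, 18²≡37, 19²≡33, 20²≡31 (mod 41).
So the quadratic residues mod 41 are {1, 2, 4, 5, 8, 9, 10, 16, 18, 20, 21, 23, 25, 31, 32, 33, 36, 37, 39, 40}.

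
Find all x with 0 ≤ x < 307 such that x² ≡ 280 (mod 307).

105, 202

Since 307 ≡ 3 (mod 4), a square root of 280 is 280^((307+1)/4) = 280^77 mod 307.
Repeated squaring: 280^2≡115, 280^4≡24, 280^8≡269, 280^16≡216, 280^32≡299, 280^64≡64 (mod 307).
280^77 = 280^(64+8+4+1) ≡ 105 (mod 307).
Check: 105² = 11025 ≡ 280 (mod 307). The two roots are 105 and 202.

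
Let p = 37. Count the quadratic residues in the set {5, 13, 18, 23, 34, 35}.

(5/37) = -1 → non-residue.
(13/37) = -1 → non-residue.
(18/37) = -1 → non-residue.
(23/37) = -1 → non-residue.
(34/37) = +1 → QR.
(35/37) = -1 → non-residue.
Total quadratic residues among the 6: 1.

1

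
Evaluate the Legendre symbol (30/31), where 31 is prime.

-1

Euler's criterion: (30/31) ≡ 30^15 (mod 31).
30^2 ≡ 1 (mod 31)
30^4 ≡ 1 (mod 31)
30^8 ≡ 1 (mod 31)
30^15 = 30^(8+4+2+1) ≡ 30 (mod 31).
Result is 30 ≡ −1, so (30/31) = −1.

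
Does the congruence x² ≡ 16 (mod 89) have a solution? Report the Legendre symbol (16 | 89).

Euler's criterion: (16/89) ≡ 16^44 (mod 89).
16^2 ≡ 78 (mod 89)
16^4 ≡ 32 (mod 89)
16^8 ≡ 45 (mod 89)
16^16 ≡ 67 (mod 89)
16^32 ≡ 39 (mod 89)
16^44 = 16^(32+8+4) ≡ 1 (mod 89).
Result is 1, so (16/89) = 1.

1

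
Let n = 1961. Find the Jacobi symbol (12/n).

Pull out 2^2: since 1961 ≡ 1 (mod 8), (2/1961) = +1, so (2/1961)^2 = +1.
Reciprocity: 3 ≡ 3 and 1961 ≡ 1 (mod 4), so (3/1961) = +(1961/3).
Reduce top mod 3: now compute (2/3).
Pull out 2: since 3 ≡ 3 (mod 8), (2/3) = -1.
Reached (1/3) = 1. Collecting the sign flips along the way, the symbol is -1.

-1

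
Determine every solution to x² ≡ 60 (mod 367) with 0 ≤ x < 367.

157, 210

Since 367 ≡ 3 (mod 4), a square root of 60 is 60^((367+1)/4) = 60^92 mod 367.
Repeated squaring: 60^2≡297, 60^4≡129, 60^8≡126, 60^16≡95, 60^32≡217, 60^64≡113 (mod 367).
60^92 = 60^(64+16+8+4) ≡ 210 (mod 367).
Check: 210² = 44100 ≡ 60 (mod 367). The two roots are 157 and 210.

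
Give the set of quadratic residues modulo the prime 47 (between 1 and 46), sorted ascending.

1,2,3,4,6,7,8,9,12,14,16,17,18,21,24,25,27,28,32,34,36,37,42

Square k = 1,…,23 (k and 47−k give the same square):
1²=1, 2²=4, 3²=9, 4²=16, 5²=25, 6²=36, 7²≡2, 8²≡17, 9²≡34, 10²≡6, 11²≡27, 12²≡3, 13²≡28, 14²≡8, 15²≡37, 16²≡21, 17²≡7, 18²≡42, 19²≡32, 20²≡24, 21²≡18, 22²≡14, 23²≡12 (mod 47).
So the quadratic residues mod 47 are {1, 2, 3, 4, 6, 7, 8, 9, 12, 14, 16, 17, 18, 21, 24, 25, 27, 28, 32, 34, 36, 37, 42}.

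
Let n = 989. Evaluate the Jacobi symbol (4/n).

Pull out 2^2: since 989 ≡ 5 (mod 8), (2/989) = -1, so (2/989)^2 = +1.
Reached (1/989) = 1. Collecting the sign flips along the way, the symbol is +1.

1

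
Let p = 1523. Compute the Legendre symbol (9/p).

Reciprocity: 9 ≡ 1 and 1523 ≡ 3 (mod 4), so (9/1523) = +(1523/9).
Reduce top mod 9: now compute (2/9).
Pull out 2: since 9 ≡ 1 (mod 8), (2/9) = +1.
Reached (1/9) = 1. Collecting the sign flips along the way, the symbol is +1.

1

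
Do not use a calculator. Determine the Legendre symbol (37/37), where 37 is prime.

First reduce: 37 ≡ 0 (mod 37).
Top reduces to 0: gcd > 1, so the symbol is 0.

0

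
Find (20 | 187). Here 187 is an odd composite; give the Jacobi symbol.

-1

Pull out 2^2: since 187 ≡ 3 (mod 8), (2/187) = -1, so (2/187)^2 = +1.
Reciprocity: 5 ≡ 1 and 187 ≡ 3 (mod 4), so (5/187) = +(187/5).
Reduce top mod 5: now compute (2/5).
Pull out 2: since 5 ≡ 5 (mod 8), (2/5) = -1.
Reached (1/5) = 1. Collecting the sign flips along the way, the symbol is -1.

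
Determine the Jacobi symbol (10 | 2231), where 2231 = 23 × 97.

Pull out 2: since 2231 ≡ 7 (mod 8), (2/2231) = +1.
Reciprocity: 5 ≡ 1 and 2231 ≡ 3 (mod 4), so (5/2231) = +(2231/5).
Reduce top mod 5: now compute (1/5).
Reached (1/5) = 1. Collecting the sign flips along the way, the symbol is +1.

1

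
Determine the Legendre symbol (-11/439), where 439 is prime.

-1

Euler's criterion: (-11/439) ≡ 428^219 (mod 439).
428^2 ≡ 121 (mod 439)
428^4 ≡ 154 (mod 439)
428^8 ≡ 10 (mod 439)
428^16 ≡ 100 (mod 439)
428^32 ≡ 342 (mod 439)
428^64 ≡ 190 (mod 439)
428^128 ≡ 102 (mod 439)
428^219 = 428^(128+64+16+8+2+1) ≡ 438 (mod 439).
Result is 438 ≡ −1, so (-11/439) = −1.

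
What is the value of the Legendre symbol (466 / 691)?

-1

Euler's criterion: (466/691) ≡ 466^345 (mod 691).
466^2 ≡ 182 (mod 691)
466^4 ≡ 647 (mod 691)
466^8 ≡ 554 (mod 691)
466^16 ≡ 112 (mod 691)
466^32 ≡ 106 (mod 691)
466^64 ≡ 180 (mod 691)
466^128 ≡ 614 (mod 691)
466^256 ≡ 401 (mod 691)
466^345 = 466^(256+64+16+8+1) ≡ 690 (mod 691).
Result is 690 ≡ −1, so (466/691) = −1.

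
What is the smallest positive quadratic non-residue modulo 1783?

(2/1783) = +1, so 2 is a residue.
(3/1783) = −1, so 3 is the smallest positive non-residue mod 1783.

3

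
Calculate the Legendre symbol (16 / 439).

1

Euler's criterion: (16/439) ≡ 16^219 (mod 439).
16^2 ≡ 256 (mod 439)
16^4 ≡ 125 (mod 439)
16^8 ≡ 260 (mod 439)
16^16 ≡ 433 (mod 439)
16^32 ≡ 36 (mod 439)
16^64 ≡ 418 (mod 439)
16^128 ≡ 2 (mod 439)
16^219 = 16^(128+64+16+8+2+1) ≡ 1 (mod 439).
Result is 1, so (16/439) = 1.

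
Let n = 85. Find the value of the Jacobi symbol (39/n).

-1

Reciprocity: 39 ≡ 3 and 85 ≡ 1 (mod 4), so (39/85) = +(85/39).
Reduce top mod 39: now compute (7/39).
Reciprocity: 7 ≡ 3 and 39 ≡ 3 (mod 4), so (7/39) = −(39/7).
Reduce top mod 7: now compute (4/7).
Pull out 2^2: since 7 ≡ 7 (mod 8), (2/7) = +1, so (2/7)^2 = +1.
Reached (1/7) = 1. Collecting the sign flips along the way, the symbol is -1.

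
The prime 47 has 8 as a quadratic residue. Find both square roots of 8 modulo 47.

Since 47 ≡ 3 (mod 4), a square root of 8 is 8^((47+1)/4) = 8^12 mod 47.
Repeated squaring: 8^2≡17, 8^4≡7, 8^8≡2 (mod 47).
8^12 = 8^(8+4) ≡ 14 (mod 47).
Check: 14² = 196 ≡ 8 (mod 47). The two roots are 14 and 33.

14, 33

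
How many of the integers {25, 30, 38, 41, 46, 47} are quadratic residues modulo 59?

(25/59) = +1 → QR.
(30/59) = -1 → non-residue.
(38/59) = -1 → non-residue.
(41/59) = +1 → QR.
(46/59) = +1 → QR.
(47/59) = -1 → non-residue.
Total quadratic residues among the 6: 3.

3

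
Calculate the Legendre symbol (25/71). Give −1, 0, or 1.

1

Euler's criterion: (25/71) ≡ 25^35 (mod 71).
25^2 ≡ 57 (mod 71)
25^4 ≡ 54 (mod 71)
25^8 ≡ 5 (mod 71)
25^16 ≡ 25 (mod 71)
25^32 ≡ 57 (mod 71)
25^35 = 25^(32+2+1) ≡ 1 (mod 71).
Result is 1, so (25/71) = 1.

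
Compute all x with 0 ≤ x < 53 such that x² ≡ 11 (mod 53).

8, 45

53 ≡ 1 (mod 4), so we find a root by search.
Trying successive values, 8² = 64 ≡ 11 (mod 53). The other root is 53 − 8 = 45.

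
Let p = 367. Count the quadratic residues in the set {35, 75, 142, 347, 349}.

(35/367) = -1 → non-residue.
(75/367) = -1 → non-residue.
(142/367) = -1 → non-residue.
(347/367) = +1 → QR.
(349/367) = -1 → non-residue.
Total quadratic residues among the 5: 1.

1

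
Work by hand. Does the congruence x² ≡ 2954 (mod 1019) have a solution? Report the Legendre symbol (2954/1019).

First reduce: 2954 ≡ 916 (mod 1019).
Pull out 2^2: since 1019 ≡ 3 (mod 8), (2/1019) = -1, so (2/1019)^2 = +1.
Reciprocity: 229 ≡ 1 and 1019 ≡ 3 (mod 4), so (229/1019) = +(1019/229).
Reduce top mod 229: now compute (103/229).
Reciprocity: 103 ≡ 3 and 229 ≡ 1 (mod 4), so (103/229) = +(229/103).
Reduce top mod 103: now compute (23/103).
Reciprocity: 23 ≡ 3 and 103 ≡ 3 (mod 4), so (23/103) = −(103/23).
Reduce top mod 23: now compute (11/23).
Reciprocity: 11 ≡ 3 and 23 ≡ 3 (mod 4), so (11/23) = −(23/11).
Reduce top mod 11: now compute (1/11).
Reached (1/11) = 1. Collecting the sign flips along the way, the symbol is +1.

1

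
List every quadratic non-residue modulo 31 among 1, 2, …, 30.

3, 6, 11, 12, 13, 15, 17, 21, 22, 23, 24, 26, 27, 29, 30

Square k = 1,…,15 (k and 31−k give the same square):
1²=1, 2²=4, 3²=9, 4²=16, 5²=25, 6²≡5, 7²≡18, 8²≡2, 9²≡19, 10²≡7, 11²≡28, 12²≡20, 13²≡14, 14²≡10, 15²≡8 (mod 31).
The residues are {1, 2, 4, 5, 7, 8, 9, 10, 14, 16, 18, 19, 20, 25, 28}; the non-residues are the remaining 15 nonzero classes.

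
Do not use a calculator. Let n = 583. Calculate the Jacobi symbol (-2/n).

-1

First reduce: -2 ≡ 581 (mod 583).
Reciprocity: 581 ≡ 1 and 583 ≡ 3 (mod 4), so (581/583) = +(583/581).
Reduce top mod 581: now compute (2/581).
Pull out 2: since 581 ≡ 5 (mod 8), (2/581) = -1.
Reached (1/581) = 1. Collecting the sign flips along the way, the symbol is -1.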